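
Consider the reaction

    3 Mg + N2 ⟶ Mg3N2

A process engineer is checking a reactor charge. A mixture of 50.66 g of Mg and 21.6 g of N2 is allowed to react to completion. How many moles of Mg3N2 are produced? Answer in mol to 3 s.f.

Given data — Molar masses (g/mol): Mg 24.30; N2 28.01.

n(Mg) = 50.66 / 24.30 = 2.085 mol
n(N2) = 21.60 / 28.01 = 0.7712 mol
n/ν for Mg = 2.085/3 = 0.6950
n/ν for N2 = 0.7712/1 = 0.7712
Smallest n/ν is Mg → limiting reagent.
n(Mg3N2) = (1/3) × 2.085 = 0.6950 mol

0.695 mol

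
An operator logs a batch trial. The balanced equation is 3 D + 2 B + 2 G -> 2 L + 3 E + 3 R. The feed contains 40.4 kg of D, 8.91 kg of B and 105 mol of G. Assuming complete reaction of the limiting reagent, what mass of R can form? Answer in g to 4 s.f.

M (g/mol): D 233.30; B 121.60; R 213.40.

23450 g

n(D) = 40.40×1000 / 233.30 = 173.2 mol
n(B) = 8.910×1000 / 121.60 = 73.27 mol
n(G) = 105.0 mol
n/ν for D = 173.2/3 = 57.73
n/ν for B = 73.27/2 = 36.64
n/ν for G = 105.0/2 = 52.50
Smallest n/ν is B → limiting reagent.
n(R) = (3/2) × 73.27 = 109.9 mol
mass = 109.9 × 213.40 = 23450 g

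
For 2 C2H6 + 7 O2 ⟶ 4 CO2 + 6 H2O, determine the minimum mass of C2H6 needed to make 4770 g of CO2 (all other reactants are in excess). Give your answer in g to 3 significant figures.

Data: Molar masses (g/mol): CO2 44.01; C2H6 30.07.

1630 g

n(CO2) = 4770 / 44.01 = 108.4 mol
n(C2H6) = (2/4) × 108.4 = 54.20 mol
mass = 54.20 × 30.07 = 1630 g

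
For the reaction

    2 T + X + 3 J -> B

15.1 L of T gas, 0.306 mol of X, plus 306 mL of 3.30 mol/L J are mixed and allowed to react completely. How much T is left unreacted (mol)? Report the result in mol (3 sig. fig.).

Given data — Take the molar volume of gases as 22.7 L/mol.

0.0532 mol

n(T) = 15.10 / 22.7 = 0.6652 mol
n(X) = 0.3060 mol
n(J) = 3.30 × 306.0/1000 = 1.010 mol
n/ν → T: 0.3326, X: 0.3060, J: 0.3367; X is limiting.
T consumed = (2/1) × 0.3060 = 0.6120 mol
T remaining = 0.6652 − 0.6120 = 0.05320 mol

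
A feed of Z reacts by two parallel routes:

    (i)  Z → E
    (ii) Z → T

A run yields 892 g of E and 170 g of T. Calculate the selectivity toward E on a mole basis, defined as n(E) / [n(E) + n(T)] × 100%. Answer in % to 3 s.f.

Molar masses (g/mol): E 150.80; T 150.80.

n(E) = 892 / 150.80 = 5.915 mol
n(T) = 170 / 150.80 = 1.127 mol
selectivity = 5.915/(5.915+1.127) × 100 = 84.00 %

84.0 %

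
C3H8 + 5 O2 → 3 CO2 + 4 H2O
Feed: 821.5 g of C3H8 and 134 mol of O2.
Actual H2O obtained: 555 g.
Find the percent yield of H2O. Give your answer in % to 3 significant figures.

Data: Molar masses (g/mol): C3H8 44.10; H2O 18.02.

n(C3H8) = 821.5 / 44.10 = 18.63 mol
n(O2) = 134.0 mol
n/ν for C3H8 = 18.63/1 = 18.63
n/ν for O2 = 134.0/5 = 26.80
Smallest n/ν is C3H8 → limiting reagent.
theoretical n(H2O) = (4/1) × 18.63 = 74.52 mol → 1343 g
% yield = 555 / 1343 × 100 = 41.33 %

41.3 %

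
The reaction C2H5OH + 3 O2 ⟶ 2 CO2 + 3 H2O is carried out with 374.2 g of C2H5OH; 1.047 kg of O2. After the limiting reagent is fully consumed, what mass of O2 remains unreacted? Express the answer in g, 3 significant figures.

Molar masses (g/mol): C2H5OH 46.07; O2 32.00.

267 g

n(C2H5OH) = 374.2 / 46.07 = 8.122 mol
n(O2) = 1.047×1000 / 32.00 = 32.72 mol
n/ν → C2H5OH: 8.122, O2: 10.91; C2H5OH is limiting.
O2 consumed = (3/1) × 8.122 = 24.37 mol
O2 remaining = 32.72 − 24.37 = 8.350 mol
mass = 8.350 × 32.00 = 267.2 g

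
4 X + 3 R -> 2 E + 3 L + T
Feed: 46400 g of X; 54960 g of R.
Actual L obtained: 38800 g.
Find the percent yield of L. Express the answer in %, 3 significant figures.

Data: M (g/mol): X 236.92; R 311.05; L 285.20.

92.6 %

n(X) = 46400 / 236.92 = 195.8 mol
n(R) = 54960 / 311.05 = 176.7 mol
n/ν for X = 195.8/4 = 48.95
n/ν for R = 176.7/3 = 58.90
Smallest n/ν is X → limiting reagent.
theoretical n(L) = (3/4) × 195.8 = 146.9 mol → 41900 g
% yield = 38800 / 41900 × 100 = 92.60 %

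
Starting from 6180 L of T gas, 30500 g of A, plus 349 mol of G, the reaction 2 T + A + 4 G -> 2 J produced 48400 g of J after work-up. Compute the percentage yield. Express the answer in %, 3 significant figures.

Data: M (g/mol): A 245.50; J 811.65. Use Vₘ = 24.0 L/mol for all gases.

n(T) = 6180 / 24.0 = 257.5 mol
n(A) = 30500 / 245.50 = 124.2 mol
n(G) = 349.0 mol
n/ν → T: 128.8, A: 124.2, G: 87.25; G is limiting.
theoretical n(J) = (2/4) × 349.0 = 174.5 mol → 141600 g
% yield = 48400 / 141600 × 100 = 34.18 %

34.2 %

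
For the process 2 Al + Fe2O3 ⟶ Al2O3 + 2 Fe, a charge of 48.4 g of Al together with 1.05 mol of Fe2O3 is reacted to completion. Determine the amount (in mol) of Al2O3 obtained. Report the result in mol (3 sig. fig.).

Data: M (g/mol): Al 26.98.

n(Al) = 48.40 / 26.98 = 1.794 mol
n(Fe2O3) = 1.050 mol
n/ν for Al = 1.794/2 = 0.8970
n/ν for Fe2O3 = 1.050/1 = 1.050
Smallest n/ν is Al → limiting reagent.
n(Al2O3) = (1/2) × 1.794 = 0.8970 mol

0.897 mol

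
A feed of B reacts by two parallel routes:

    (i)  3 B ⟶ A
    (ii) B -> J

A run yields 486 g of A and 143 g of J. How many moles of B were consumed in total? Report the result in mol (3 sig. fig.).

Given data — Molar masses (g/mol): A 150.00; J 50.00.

n(A) = 486 / 150.00 = 3.240 mol
n(J) = 143 / 50.00 = 2.860 mol
n(B) via (i) = (3/1)×3.240 = 9.720 mol
n(B) via (ii) = (1/1)×2.860 = 2.860 mol
total n(B) = 9.720 + 2.860 = 12.58 mol

12.6 mol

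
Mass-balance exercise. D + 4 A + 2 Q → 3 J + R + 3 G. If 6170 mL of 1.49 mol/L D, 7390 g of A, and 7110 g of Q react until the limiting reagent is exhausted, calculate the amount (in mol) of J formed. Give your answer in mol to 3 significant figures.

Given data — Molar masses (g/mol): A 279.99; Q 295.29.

19.8 mol

n(D) = 1.49 × 6170/1000 = 9.193 mol
n(A) = 7390 / 279.99 = 26.39 mol
n(Q) = 7110 / 295.29 = 24.08 mol
n/ν for D = 9.193/1 = 9.193
n/ν for A = 26.39/4 = 6.598
n/ν for Q = 24.08/2 = 12.04
Smallest n/ν is A → limiting reagent.
n(J) = (3/4) × 26.39 = 19.79 mol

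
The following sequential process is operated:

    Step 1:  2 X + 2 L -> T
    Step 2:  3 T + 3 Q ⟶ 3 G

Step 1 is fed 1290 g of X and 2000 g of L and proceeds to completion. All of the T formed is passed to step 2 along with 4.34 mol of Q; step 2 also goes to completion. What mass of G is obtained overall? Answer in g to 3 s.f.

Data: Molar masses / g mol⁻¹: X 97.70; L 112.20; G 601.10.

Step 1:
n(X) = 1290 / 97.70 = 13.20 mol
n(L) = 2000 / 112.20 = 17.83 mol
n/ν for X = 13.20/2 = 6.600
n/ν for L = 17.83/2 = 8.915
Smallest n/ν is X → limiting reagent.
n(T) produced = (1/2) × 13.20 = 6.600 mol
Step 2:
n(T) available = 6.600 mol
n(Q) = 4.340 mol
n/ν for T = 6.600/3 = 2.200
n/ν for Q = 4.340/3 = 1.447
Smallest n/ν is Q → limiting reagent.
n(G) = (3/3) × 4.340 = 4.340 mol
mass = 4.340 × 601.10 = 2609 g

2610 g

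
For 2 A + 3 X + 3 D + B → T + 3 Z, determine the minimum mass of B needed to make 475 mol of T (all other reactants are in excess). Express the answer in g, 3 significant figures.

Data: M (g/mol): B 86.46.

n(T) = 475.0 mol
n(B) = (1/1) × 475.0 = 475.0 mol
mass = 475.0 × 86.46 = 41070 g

41100 g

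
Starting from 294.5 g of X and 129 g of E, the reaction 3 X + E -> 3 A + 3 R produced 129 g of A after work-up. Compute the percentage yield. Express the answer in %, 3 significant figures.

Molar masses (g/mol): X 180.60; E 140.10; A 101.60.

n(X) = 294.5 / 180.60 = 1.631 mol
n(E) = 129.0 / 140.10 = 0.9208 mol
n/ν → X: 0.5437, E: 0.9208; X is limiting.
theoretical n(A) = (3/3) × 1.631 = 1.631 mol → 165.7 g
% yield = 129 / 165.7 × 100 = 77.85 %

77.9 %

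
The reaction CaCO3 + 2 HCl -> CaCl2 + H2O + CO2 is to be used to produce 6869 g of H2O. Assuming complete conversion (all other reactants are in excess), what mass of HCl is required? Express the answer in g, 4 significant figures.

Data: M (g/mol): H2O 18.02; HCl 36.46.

27800 g

n(H2O) = 6869 / 18.02 = 381.2 mol
n(HCl) = (2/1) × 381.2 = 762.4 mol
mass = 762.4 × 36.46 = 27800 g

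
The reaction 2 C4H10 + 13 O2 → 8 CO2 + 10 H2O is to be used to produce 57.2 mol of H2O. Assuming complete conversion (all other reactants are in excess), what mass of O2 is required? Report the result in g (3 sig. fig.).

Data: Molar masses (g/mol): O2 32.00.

n(H2O) = 57.20 mol
n(O2) = (13/10) × 57.20 = 74.36 mol
mass = 74.36 × 32.00 = 2380 g

2380 g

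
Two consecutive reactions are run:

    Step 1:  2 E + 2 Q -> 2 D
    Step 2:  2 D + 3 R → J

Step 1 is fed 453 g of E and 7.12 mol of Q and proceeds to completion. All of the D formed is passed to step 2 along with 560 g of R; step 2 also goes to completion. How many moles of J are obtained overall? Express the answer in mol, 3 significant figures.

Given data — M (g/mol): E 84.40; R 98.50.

Step 1:
n(E) = 453.0 / 84.40 = 5.367 mol
n(Q) = 7.120 mol
n/ν for E = 5.367/2 = 2.684
n/ν for Q = 7.120/2 = 3.560
Smallest n/ν is E → limiting reagent.
n(D) produced = (2/2) × 5.367 = 5.367 mol
Step 2:
n(D) available = 5.367 mol
n(R) = 560.0 / 98.50 = 5.685 mol
n/ν for D = 5.367/2 = 2.684
n/ν for R = 5.685/3 = 1.895
Smallest n/ν is R → limiting reagent.
n(J) = (1/3) × 5.685 = 1.895 mol

1.90 mol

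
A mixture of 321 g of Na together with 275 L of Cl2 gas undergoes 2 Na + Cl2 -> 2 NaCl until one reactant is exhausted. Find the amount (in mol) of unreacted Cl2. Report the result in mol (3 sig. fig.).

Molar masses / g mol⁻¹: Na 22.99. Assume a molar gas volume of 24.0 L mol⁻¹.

n(Na) = 321.0 / 22.99 = 13.96 mol
n(Cl2) = 275.0 / 24.0 = 11.46 mol
n/ν → Na: 6.980, Cl2: 11.46; Na is limiting.
Cl2 consumed = (1/2) × 13.96 = 6.980 mol
Cl2 remaining = 11.46 − 6.980 = 4.480 mol

4.48 mol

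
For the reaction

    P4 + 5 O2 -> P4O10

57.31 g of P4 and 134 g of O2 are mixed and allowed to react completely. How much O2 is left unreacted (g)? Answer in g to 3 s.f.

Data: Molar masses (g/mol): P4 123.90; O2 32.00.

n(P4) = 57.31 / 123.90 = 0.4626 mol
n(O2) = 134.0 / 32.00 = 4.188 mol
n/ν → P4: 0.4626, O2: 0.8376; P4 is limiting.
O2 consumed = (5/1) × 0.4626 = 2.313 mol
O2 remaining = 4.188 − 2.313 = 1.875 mol
mass = 1.875 × 32.00 = 60.00 g

60.0 g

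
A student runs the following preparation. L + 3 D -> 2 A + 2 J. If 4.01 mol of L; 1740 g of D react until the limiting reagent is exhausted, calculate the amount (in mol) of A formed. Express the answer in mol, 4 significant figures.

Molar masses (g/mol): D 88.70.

n(L) = 4.010 mol
n(D) = 1740 / 88.70 = 19.62 mol
n/ν for L = 4.010/1 = 4.010
n/ν for D = 19.62/3 = 6.540
Smallest n/ν is L → limiting reagent.
n(A) = (2/1) × 4.010 = 8.020 mol

8.020 mol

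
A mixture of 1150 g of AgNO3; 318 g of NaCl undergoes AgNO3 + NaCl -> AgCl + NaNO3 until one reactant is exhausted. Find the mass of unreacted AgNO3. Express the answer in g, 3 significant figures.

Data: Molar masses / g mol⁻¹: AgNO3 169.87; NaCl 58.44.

226 g

n(AgNO3) = 1150 / 169.87 = 6.770 mol
n(NaCl) = 318.0 / 58.44 = 5.441 mol
n/ν → AgNO3: 6.770, NaCl: 5.441; NaCl is limiting.
AgNO3 consumed = (1/1) × 5.441 = 5.441 mol
AgNO3 remaining = 6.770 − 5.441 = 1.329 mol
mass = 1.329 × 169.87 = 225.8 g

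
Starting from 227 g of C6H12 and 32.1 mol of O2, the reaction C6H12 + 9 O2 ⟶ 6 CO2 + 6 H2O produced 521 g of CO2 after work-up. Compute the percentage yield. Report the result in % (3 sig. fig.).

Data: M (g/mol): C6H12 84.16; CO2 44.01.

n(C6H12) = 227.0 / 84.16 = 2.697 mol
n(O2) = 32.10 mol
n/ν → C6H12: 2.697, O2: 3.567; C6H12 is limiting.
theoretical n(CO2) = (6/1) × 2.697 = 16.18 mol → 712.1 g
% yield = 521 / 712.1 × 100 = 73.16 %

73.2 %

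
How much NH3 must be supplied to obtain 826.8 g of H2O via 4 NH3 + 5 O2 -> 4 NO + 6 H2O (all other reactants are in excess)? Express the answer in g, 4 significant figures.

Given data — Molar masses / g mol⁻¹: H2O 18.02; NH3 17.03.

n(H2O) = 826.8 / 18.02 = 45.88 mol
n(NH3) = (4/6) × 45.88 = 30.59 mol
mass = 30.59 × 17.03 = 520.9 g

520.9 g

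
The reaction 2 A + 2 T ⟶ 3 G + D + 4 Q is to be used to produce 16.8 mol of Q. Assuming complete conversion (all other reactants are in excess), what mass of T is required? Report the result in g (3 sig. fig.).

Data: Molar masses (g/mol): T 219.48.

1840 g

n(Q) = 16.80 mol
n(T) = (2/4) × 16.80 = 8.400 mol
mass = 8.400 × 219.48 = 1844 g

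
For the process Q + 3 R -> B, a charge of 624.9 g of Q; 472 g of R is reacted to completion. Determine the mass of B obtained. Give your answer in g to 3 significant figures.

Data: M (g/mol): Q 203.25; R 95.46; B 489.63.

807 g

n(Q) = 624.9 / 203.25 = 3.075 mol
n(R) = 472.0 / 95.46 = 4.944 mol
n/ν → Q: 3.075, R: 1.648; R is limiting.
n(B) = (1/3) × 4.944 = 1.648 mol
mass = 1.648 × 489.63 = 806.9 g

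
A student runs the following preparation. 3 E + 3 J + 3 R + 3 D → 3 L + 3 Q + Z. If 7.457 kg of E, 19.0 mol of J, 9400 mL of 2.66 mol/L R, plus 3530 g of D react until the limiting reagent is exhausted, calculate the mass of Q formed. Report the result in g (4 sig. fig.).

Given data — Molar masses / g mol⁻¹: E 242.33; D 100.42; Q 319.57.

n(E) = 7.457×1000 / 242.33 = 30.77 mol
n(J) = 19.00 mol
n(R) = 2.66 × 9400/1000 = 25.00 mol
n(D) = 3530 / 100.42 = 35.15 mol
n/ν for E = 30.77/3 = 10.26
n/ν for J = 19.00/3 = 6.333
n/ν for R = 25.00/3 = 8.333
n/ν for D = 35.15/3 = 11.72
Smallest n/ν is J → limiting reagent.
n(Q) = (3/3) × 19.00 = 19.00 mol
mass = 19.00 × 319.57 = 6072 g

6072 g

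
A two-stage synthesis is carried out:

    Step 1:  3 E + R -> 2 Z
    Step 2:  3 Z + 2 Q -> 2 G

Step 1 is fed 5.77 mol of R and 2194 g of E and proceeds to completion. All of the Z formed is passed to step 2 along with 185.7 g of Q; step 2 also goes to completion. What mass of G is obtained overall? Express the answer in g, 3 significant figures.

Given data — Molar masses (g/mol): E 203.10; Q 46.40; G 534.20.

2140 g

Step 1:
n(R) = 5.770 mol
n(E) = 2194 / 203.10 = 10.80 mol
n/ν for R = 5.770/1 = 5.770
n/ν for E = 10.80/3 = 3.600
Smallest n/ν is E → limiting reagent.
n(Z) produced = (2/3) × 10.80 = 7.200 mol
Step 2:
n(Z) available = 7.200 mol
n(Q) = 185.7 / 46.40 = 4.002 mol
n/ν for Z = 7.200/3 = 2.400
n/ν for Q = 4.002/2 = 2.001
Smallest n/ν is Q → limiting reagent.
n(G) = (2/2) × 4.002 = 4.002 mol
mass = 4.002 × 534.20 = 2138 g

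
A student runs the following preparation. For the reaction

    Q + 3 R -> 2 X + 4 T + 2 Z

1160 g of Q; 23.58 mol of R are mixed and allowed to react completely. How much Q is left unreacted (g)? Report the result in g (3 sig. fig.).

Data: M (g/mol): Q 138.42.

72.0 g

n(Q) = 1160 / 138.42 = 8.380 mol
n(R) = 23.58 mol
n/ν for Q = 8.380/1 = 8.380
n/ν for R = 23.58/3 = 7.860
Smallest n/ν is R → limiting reagent.
Q consumed = (1/3) × 23.58 = 7.860 mol
Q remaining = 8.380 − 7.860 = 0.5200 mol
mass = 0.5200 × 138.42 = 71.98 g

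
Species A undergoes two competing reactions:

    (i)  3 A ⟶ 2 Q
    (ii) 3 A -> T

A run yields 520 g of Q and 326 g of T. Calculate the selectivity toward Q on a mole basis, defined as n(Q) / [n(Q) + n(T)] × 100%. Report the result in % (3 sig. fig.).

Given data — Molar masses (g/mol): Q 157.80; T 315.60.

n(Q) = 520 / 157.80 = 3.295 mol
n(T) = 326 / 315.60 = 1.033 mol
selectivity = 3.295/(3.295+1.033) × 100 = 76.13 %

76.1 %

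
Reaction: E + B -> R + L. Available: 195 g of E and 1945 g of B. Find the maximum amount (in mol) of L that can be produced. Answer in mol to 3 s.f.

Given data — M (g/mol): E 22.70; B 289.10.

6.73 mol

n(E) = 195.0 / 22.70 = 8.590 mol
n(B) = 1945 / 289.10 = 6.728 mol
n/ν → E: 8.590, B: 6.728; B is limiting.
n(L) = (1/1) × 6.728 = 6.728 mol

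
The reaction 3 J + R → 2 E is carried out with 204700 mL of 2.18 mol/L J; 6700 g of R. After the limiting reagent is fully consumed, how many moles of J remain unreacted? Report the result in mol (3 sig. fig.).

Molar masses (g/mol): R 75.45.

180 mol

n(J) = 2.18 × 204700/1000 = 446.2 mol
n(R) = 6700 / 75.45 = 88.80 mol
n/ν → J: 148.7, R: 88.80; R is limiting.
J consumed = (3/1) × 88.80 = 266.4 mol
J remaining = 446.2 − 266.4 = 179.8 mol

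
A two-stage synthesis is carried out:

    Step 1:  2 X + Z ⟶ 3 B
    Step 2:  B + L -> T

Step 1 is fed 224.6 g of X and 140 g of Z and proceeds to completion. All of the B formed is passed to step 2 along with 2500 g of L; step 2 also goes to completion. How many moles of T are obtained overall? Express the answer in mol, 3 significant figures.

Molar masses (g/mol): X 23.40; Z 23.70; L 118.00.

Step 1:
n(X) = 224.6 / 23.40 = 9.598 mol
n(Z) = 140.0 / 23.70 = 5.907 mol
n/ν for X = 9.598/2 = 4.799
n/ν for Z = 5.907/1 = 5.907
Smallest n/ν is X → limiting reagent.
n(B) produced = (3/2) × 9.598 = 14.40 mol
Step 2:
n(B) available = 14.40 mol
n(L) = 2500 / 118.00 = 21.19 mol
n/ν for B = 14.40/1 = 14.40
n/ν for L = 21.19/1 = 21.19
Smallest n/ν is B → limiting reagent.
n(T) = (1/1) × 14.40 = 14.40 mol

14.4 mol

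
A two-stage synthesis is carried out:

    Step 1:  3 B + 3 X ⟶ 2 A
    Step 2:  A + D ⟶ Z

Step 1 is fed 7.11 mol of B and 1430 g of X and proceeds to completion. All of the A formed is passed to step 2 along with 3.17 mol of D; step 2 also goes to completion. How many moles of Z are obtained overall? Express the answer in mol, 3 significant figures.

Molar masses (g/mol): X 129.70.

3.17 mol

Step 1:
n(B) = 7.110 mol
n(X) = 1430 / 129.70 = 11.03 mol
n/ν for B = 7.110/3 = 2.370
n/ν for X = 11.03/3 = 3.677
Smallest n/ν is B → limiting reagent.
n(A) produced = (2/3) × 7.110 = 4.740 mol
Step 2:
n(A) available = 4.740 mol
n(D) = 3.170 mol
n/ν for A = 4.740/1 = 4.740
n/ν for D = 3.170/1 = 3.170
Smallest n/ν is D → limiting reagent.
n(Z) = (1/1) × 3.170 = 3.170 mol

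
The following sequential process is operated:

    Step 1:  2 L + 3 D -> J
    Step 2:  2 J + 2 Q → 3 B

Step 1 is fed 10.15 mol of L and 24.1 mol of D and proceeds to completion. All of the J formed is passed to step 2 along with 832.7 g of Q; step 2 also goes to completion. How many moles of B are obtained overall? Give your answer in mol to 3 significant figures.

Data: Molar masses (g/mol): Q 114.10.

Step 1:
n(L) = 10.15 mol
n(D) = 24.10 mol
n/ν for L = 10.15/2 = 5.075
n/ν for D = 24.10/3 = 8.033
Smallest n/ν is L → limiting reagent.
n(J) produced = (1/2) × 10.15 = 5.075 mol
Step 2:
n(J) available = 5.075 mol
n(Q) = 832.7 / 114.10 = 7.298 mol
n/ν for J = 5.075/2 = 2.538
n/ν for Q = 7.298/2 = 3.649
Smallest n/ν is J → limiting reagent.
n(B) = (3/2) × 5.075 = 7.613 mol

7.61 mol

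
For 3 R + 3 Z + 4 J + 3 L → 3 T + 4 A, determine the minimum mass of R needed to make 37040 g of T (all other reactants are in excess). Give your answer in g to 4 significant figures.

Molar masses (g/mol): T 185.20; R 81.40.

16280 g

n(T) = 37040 / 185.20 = 200.0 mol
n(R) = (3/3) × 200.0 = 200.0 mol
mass = 200.0 × 81.40 = 16280 g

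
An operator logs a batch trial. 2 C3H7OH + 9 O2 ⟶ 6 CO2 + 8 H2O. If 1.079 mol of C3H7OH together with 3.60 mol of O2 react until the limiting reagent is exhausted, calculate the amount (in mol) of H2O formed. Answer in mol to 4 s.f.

n(C3H7OH) = 1.079 mol
n(O2) = 3.600 mol
n/ν for C3H7OH = 1.079/2 = 0.5395
n/ν for O2 = 3.600/9 = 0.4000
Smallest n/ν is O2 → limiting reagent.
n(H2O) = (8/9) × 3.600 = 3.200 mol

3.200 mol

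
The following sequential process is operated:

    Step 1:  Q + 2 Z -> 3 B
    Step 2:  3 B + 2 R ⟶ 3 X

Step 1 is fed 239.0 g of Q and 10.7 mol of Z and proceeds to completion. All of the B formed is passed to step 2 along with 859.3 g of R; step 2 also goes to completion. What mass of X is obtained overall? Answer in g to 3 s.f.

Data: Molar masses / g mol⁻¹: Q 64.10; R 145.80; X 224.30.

1980 g

Step 1:
n(Q) = 239.0 / 64.10 = 3.729 mol
n(Z) = 10.70 mol
n/ν for Q = 3.729/1 = 3.729
n/ν for Z = 10.70/2 = 5.350
Smallest n/ν is Q → limiting reagent.
n(B) produced = (3/1) × 3.729 = 11.19 mol
Step 2:
n(B) available = 11.19 mol
n(R) = 859.3 / 145.80 = 5.894 mol
n/ν for B = 11.19/3 = 3.730
n/ν for R = 5.894/2 = 2.947
Smallest n/ν is R → limiting reagent.
n(X) = (3/2) × 5.894 = 8.841 mol
mass = 8.841 × 224.30 = 1983 g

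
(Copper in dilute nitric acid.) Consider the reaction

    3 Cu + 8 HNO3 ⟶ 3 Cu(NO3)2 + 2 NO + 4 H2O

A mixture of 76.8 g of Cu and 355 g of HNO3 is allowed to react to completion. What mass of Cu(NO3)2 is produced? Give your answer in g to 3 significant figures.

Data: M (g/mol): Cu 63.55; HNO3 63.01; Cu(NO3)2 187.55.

227 g

n(Cu) = 76.80 / 63.55 = 1.208 mol
n(HNO3) = 355.0 / 63.01 = 5.634 mol
n/ν for Cu = 1.208/3 = 0.4027
n/ν for HNO3 = 5.634/8 = 0.7043
Smallest n/ν is Cu → limiting reagent.
n(Cu(NO3)2) = (3/3) × 1.208 = 1.208 mol
mass = 1.208 × 187.55 = 226.6 g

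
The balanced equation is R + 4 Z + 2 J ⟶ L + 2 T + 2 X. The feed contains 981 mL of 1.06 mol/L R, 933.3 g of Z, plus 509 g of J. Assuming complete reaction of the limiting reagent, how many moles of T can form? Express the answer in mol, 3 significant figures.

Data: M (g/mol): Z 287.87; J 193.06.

n(R) = 1.06 × 981.0/1000 = 1.040 mol
n(Z) = 933.3 / 287.87 = 3.242 mol
n(J) = 509.0 / 193.06 = 2.636 mol
n/ν for R = 1.040/1 = 1.040
n/ν for Z = 3.242/4 = 0.8105
n/ν for J = 2.636/2 = 1.318
Smallest n/ν is Z → limiting reagent.
n(T) = (2/4) × 3.242 = 1.621 mol

1.62 mol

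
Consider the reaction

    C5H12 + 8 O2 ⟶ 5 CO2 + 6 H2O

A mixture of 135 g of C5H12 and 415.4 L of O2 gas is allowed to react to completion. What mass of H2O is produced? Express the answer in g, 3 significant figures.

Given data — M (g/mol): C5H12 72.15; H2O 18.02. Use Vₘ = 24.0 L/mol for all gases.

n(C5H12) = 135.0 / 72.15 = 1.871 mol
n(O2) = 415.4 / 24.0 = 17.31 mol
n/ν for C5H12 = 1.871/1 = 1.871
n/ν for O2 = 17.31/8 = 2.164
Smallest n/ν is C5H12 → limiting reagent.
n(H2O) = (6/1) × 1.871 = 11.23 mol
mass = 11.23 × 18.02 = 202.4 g

202 g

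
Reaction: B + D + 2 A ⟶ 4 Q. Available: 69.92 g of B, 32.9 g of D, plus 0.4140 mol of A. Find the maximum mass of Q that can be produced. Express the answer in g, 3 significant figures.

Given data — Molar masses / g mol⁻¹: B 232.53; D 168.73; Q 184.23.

144 g

n(B) = 69.92 / 232.53 = 0.3007 mol
n(D) = 32.90 / 168.73 = 0.1950 mol
n(A) = 0.4140 mol
n/ν → B: 0.3007, D: 0.1950, A: 0.2070; D is limiting.
n(Q) = (4/1) × 0.1950 = 0.7800 mol
mass = 0.7800 × 184.23 = 143.7 g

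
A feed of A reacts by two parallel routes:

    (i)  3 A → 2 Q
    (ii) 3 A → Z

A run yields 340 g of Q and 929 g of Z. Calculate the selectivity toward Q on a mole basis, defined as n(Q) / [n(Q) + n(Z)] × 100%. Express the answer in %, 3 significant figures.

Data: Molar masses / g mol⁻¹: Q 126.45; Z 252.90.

n(Q) = 340 / 126.45 = 2.689 mol
n(Z) = 929 / 252.90 = 3.673 mol
selectivity = 2.689/(2.689+3.673) × 100 = 42.27 %

42.3 %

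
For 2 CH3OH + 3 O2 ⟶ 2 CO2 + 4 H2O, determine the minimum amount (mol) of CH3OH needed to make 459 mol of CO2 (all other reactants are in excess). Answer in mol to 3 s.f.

n(CO2) = 459.0 mol
n(CH3OH) = (2/2) × 459.0 = 459.0 mol

459 mol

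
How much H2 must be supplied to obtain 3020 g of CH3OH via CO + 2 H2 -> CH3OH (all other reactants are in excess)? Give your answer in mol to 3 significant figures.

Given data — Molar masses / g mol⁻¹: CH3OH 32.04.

n(CH3OH) = 3020 / 32.04 = 94.26 mol
n(H2) = (2/1) × 94.26 = 188.5 mol

189 mol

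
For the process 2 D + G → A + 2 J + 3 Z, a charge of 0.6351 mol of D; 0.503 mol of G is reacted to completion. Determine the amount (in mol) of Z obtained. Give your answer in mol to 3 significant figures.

n(D) = 0.6351 mol
n(G) = 0.5030 mol
n/ν for D = 0.6351/2 = 0.3176
n/ν for G = 0.5030/1 = 0.5030
Smallest n/ν is D → limiting reagent.
n(Z) = (3/2) × 0.6351 = 0.9527 mol

0.953 mol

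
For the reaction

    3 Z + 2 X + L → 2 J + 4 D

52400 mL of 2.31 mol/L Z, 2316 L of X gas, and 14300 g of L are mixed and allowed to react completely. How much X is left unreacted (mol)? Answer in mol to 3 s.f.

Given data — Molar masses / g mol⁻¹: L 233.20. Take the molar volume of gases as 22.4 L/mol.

22.7 mol

n(Z) = 2.31 × 52400/1000 = 121.0 mol
n(X) = 2316 / 22.4 = 103.4 mol
n(L) = 14300 / 233.20 = 61.32 mol
n/ν for Z = 121.0/3 = 40.33
n/ν for X = 103.4/2 = 51.70
n/ν for L = 61.32/1 = 61.32
Smallest n/ν is Z → limiting reagent.
X consumed = (2/3) × 121.0 = 80.67 mol
X remaining = 103.4 − 80.67 = 22.73 mol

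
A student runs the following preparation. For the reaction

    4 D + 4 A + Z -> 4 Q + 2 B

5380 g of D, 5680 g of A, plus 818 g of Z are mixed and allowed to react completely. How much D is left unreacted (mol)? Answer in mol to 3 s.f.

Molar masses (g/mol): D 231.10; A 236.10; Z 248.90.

n(D) = 5380 / 231.10 = 23.28 mol
n(A) = 5680 / 236.10 = 24.06 mol
n(Z) = 818.0 / 248.90 = 3.286 mol
n/ν for D = 23.28/4 = 5.820
n/ν for A = 24.06/4 = 6.015
n/ν for Z = 3.286/1 = 3.286
Smallest n/ν is Z → limiting reagent.
D consumed = (4/1) × 3.286 = 13.14 mol
D remaining = 23.28 − 13.14 = 10.14 mol

10.1 mol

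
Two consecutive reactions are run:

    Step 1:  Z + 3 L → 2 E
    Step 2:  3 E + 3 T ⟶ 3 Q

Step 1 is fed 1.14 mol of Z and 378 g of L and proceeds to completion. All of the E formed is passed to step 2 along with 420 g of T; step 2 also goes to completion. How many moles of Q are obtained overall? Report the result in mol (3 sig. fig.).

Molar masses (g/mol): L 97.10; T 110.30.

2.28 mol

Step 1:
n(Z) = 1.140 mol
n(L) = 378.0 / 97.10 = 3.893 mol
n/ν for Z = 1.140/1 = 1.140
n/ν for L = 3.893/3 = 1.298
Smallest n/ν is Z → limiting reagent.
n(E) produced = (2/1) × 1.140 = 2.280 mol
Step 2:
n(E) available = 2.280 mol
n(T) = 420.0 / 110.30 = 3.808 mol
n/ν for E = 2.280/3 = 0.7600
n/ν for T = 3.808/3 = 1.269
Smallest n/ν is E → limiting reagent.
n(Q) = (3/3) × 2.280 = 2.280 mol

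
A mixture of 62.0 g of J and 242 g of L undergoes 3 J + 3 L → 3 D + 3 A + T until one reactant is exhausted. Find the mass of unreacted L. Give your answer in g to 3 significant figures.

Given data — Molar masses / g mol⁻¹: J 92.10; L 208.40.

n(J) = 62.00 / 92.10 = 0.6732 mol
n(L) = 242.0 / 208.40 = 1.161 mol
n/ν → J: 0.2244, L: 0.3870; J is limiting.
L consumed = (3/3) × 0.6732 = 0.6732 mol
L remaining = 1.161 − 0.6732 = 0.4878 mol
mass = 0.4878 × 208.40 = 101.7 g

102 g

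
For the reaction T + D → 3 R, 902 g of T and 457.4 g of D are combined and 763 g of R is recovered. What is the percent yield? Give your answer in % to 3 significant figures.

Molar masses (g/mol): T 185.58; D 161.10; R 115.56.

77.5 %

n(T) = 902.0 / 185.58 = 4.860 mol
n(D) = 457.4 / 161.10 = 2.839 mol
n/ν for T = 4.860/1 = 4.860
n/ν for D = 2.839/1 = 2.839
Smallest n/ν is D → limiting reagent.
theoretical n(R) = (3/1) × 2.839 = 8.517 mol → 984.2 g
% yield = 763 / 984.2 × 100 = 77.52 %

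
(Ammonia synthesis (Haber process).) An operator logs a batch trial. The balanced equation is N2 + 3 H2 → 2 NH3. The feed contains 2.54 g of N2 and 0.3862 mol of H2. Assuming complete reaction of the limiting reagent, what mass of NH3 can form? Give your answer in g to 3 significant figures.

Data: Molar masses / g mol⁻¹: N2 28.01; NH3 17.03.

3.09 g

n(N2) = 2.540 / 28.01 = 0.09068 mol
n(H2) = 0.3862 mol
n/ν → N2: 0.09068, H2: 0.1287; N2 is limiting.
n(NH3) = (2/1) × 0.09068 = 0.1814 mol
mass = 0.1814 × 17.03 = 3.089 g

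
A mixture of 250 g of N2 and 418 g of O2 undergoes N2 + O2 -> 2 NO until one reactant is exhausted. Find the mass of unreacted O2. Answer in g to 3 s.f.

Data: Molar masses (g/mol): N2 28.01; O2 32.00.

132 g

n(N2) = 250.0 / 28.01 = 8.925 mol
n(O2) = 418.0 / 32.00 = 13.06 mol
n/ν for N2 = 8.925/1 = 8.925
n/ν for O2 = 13.06/1 = 13.06
Smallest n/ν is N2 → limiting reagent.
O2 consumed = (1/1) × 8.925 = 8.925 mol
O2 remaining = 13.06 − 8.925 = 4.135 mol
mass = 4.135 × 32.00 = 132.3 g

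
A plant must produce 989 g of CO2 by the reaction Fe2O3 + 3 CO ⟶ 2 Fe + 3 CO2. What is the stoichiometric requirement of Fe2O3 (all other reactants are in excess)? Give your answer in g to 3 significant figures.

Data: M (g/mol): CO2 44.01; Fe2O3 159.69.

1200 g

n(CO2) = 989 / 44.01 = 22.47 mol
n(Fe2O3) = (1/3) × 22.47 = 7.490 mol
mass = 7.490 × 159.69 = 1196 g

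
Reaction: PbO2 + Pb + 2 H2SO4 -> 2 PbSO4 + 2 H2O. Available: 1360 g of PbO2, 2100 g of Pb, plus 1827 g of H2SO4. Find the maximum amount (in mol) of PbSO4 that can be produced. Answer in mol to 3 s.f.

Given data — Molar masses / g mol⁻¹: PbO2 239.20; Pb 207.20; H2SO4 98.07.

n(PbO2) = 1360 / 239.20 = 5.686 mol
n(Pb) = 2100 / 207.20 = 10.14 mol
n(H2SO4) = 1827 / 98.07 = 18.63 mol
n/ν → PbO2: 5.686, Pb: 10.14, H2SO4: 9.315; PbO2 is limiting.
n(PbSO4) = (2/1) × 5.686 = 11.37 mol

11.4 mol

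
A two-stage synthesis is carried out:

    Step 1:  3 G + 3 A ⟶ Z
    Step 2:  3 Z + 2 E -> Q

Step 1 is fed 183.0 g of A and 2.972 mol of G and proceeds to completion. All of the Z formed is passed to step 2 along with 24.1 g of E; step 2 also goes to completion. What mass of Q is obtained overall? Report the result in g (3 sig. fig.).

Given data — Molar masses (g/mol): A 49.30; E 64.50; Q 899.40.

Step 1:
n(A) = 183.0 / 49.30 = 3.712 mol
n(G) = 2.972 mol
n/ν for A = 3.712/3 = 1.237
n/ν for G = 2.972/3 = 0.9907
Smallest n/ν is G → limiting reagent.
n(Z) produced = (1/3) × 2.972 = 0.9907 mol
Step 2:
n(Z) available = 0.9907 mol
n(E) = 24.10 / 64.50 = 0.3736 mol
n/ν for Z = 0.9907/3 = 0.3302
n/ν for E = 0.3736/2 = 0.1868
Smallest n/ν is E → limiting reagent.
n(Q) = (1/2) × 0.3736 = 0.1868 mol
mass = 0.1868 × 899.40 = 168.0 g

168 g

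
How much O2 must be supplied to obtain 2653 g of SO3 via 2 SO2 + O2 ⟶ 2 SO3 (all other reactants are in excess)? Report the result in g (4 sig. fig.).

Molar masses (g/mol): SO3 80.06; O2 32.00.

n(SO3) = 2653 / 80.06 = 33.14 mol
n(O2) = (1/2) × 33.14 = 16.57 mol
mass = 16.57 × 32.00 = 530.2 g

530.2 g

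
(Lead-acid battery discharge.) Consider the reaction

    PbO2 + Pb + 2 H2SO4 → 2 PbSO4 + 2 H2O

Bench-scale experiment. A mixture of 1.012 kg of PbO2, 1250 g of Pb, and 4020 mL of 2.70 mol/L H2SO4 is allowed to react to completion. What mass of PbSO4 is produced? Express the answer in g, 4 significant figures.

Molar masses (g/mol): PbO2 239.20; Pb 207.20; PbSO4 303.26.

2566 g

n(PbO2) = 1.012×1000 / 239.20 = 4.231 mol
n(Pb) = 1250 / 207.20 = 6.033 mol
n(H2SO4) = 2.70 × 4020/1000 = 10.85 mol
n/ν for PbO2 = 4.231/1 = 4.231
n/ν for Pb = 6.033/1 = 6.033
n/ν for H2SO4 = 10.85/2 = 5.425
Smallest n/ν is PbO2 → limiting reagent.
n(PbSO4) = (2/1) × 4.231 = 8.462 mol
mass = 8.462 × 303.26 = 2566 g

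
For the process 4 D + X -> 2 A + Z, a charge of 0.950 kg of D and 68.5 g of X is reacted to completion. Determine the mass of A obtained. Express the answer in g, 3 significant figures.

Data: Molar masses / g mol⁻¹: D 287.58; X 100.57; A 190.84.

n(D) = 0.9500×1000 / 287.58 = 3.303 mol
n(X) = 68.50 / 100.57 = 0.6811 mol
n/ν → D: 0.8258, X: 0.6811; X is limiting.
n(A) = (2/1) × 0.6811 = 1.362 mol
mass = 1.362 × 190.84 = 259.9 g

260 g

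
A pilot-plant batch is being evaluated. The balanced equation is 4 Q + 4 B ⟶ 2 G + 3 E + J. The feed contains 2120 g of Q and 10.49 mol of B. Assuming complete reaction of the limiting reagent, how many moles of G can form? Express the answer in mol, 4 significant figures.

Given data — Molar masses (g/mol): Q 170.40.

5.245 mol

n(Q) = 2120 / 170.40 = 12.44 mol
n(B) = 10.49 mol
n/ν → Q: 3.110, B: 2.623; B is limiting.
n(G) = (2/4) × 10.49 = 5.245 mol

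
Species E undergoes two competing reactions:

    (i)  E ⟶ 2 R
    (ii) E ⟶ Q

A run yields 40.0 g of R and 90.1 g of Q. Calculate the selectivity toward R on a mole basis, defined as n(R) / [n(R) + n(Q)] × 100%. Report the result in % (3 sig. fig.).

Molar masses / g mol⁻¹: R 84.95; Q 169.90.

n(R) = 40.0 / 84.95 = 0.4709 mol
n(Q) = 90.1 / 169.90 = 0.5303 mol
selectivity = 0.4709/(0.4709+0.5303) × 100 = 47.03 %

47.0 %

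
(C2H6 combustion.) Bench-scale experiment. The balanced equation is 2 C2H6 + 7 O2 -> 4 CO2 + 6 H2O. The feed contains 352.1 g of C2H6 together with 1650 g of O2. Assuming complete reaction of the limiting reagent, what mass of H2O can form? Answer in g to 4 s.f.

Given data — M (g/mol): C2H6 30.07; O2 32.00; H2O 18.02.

633.0 g

n(C2H6) = 352.1 / 30.07 = 11.71 mol
n(O2) = 1650 / 32.00 = 51.56 mol
n/ν → C2H6: 5.855, O2: 7.366; C2H6 is limiting.
n(H2O) = (6/2) × 11.71 = 35.13 mol
mass = 35.13 × 18.02 = 633.0 g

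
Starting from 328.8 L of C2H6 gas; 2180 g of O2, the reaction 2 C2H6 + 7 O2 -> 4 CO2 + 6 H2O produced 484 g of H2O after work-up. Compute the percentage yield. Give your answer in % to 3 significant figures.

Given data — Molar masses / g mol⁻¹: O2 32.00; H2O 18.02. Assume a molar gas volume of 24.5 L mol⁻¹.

n(C2H6) = 328.8 / 24.5 = 13.42 mol
n(O2) = 2180 / 32.00 = 68.13 mol
n/ν → C2H6: 6.710, O2: 9.733; C2H6 is limiting.
theoretical n(H2O) = (6/2) × 13.42 = 40.26 mol → 725.5 g
% yield = 484 / 725.5 × 100 = 66.71 %

66.7 %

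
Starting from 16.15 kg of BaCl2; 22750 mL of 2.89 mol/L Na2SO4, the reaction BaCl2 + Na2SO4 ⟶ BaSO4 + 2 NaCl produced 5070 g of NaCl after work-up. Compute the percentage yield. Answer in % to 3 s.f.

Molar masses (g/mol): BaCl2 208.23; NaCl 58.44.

n(BaCl2) = 16.15×1000 / 208.23 = 77.56 mol
n(Na2SO4) = 2.89 × 22750/1000 = 65.75 mol
n/ν for BaCl2 = 77.56/1 = 77.56
n/ν for Na2SO4 = 65.75/1 = 65.75
Smallest n/ν is Na2SO4 → limiting reagent.
theoretical n(NaCl) = (2/1) × 65.75 = 131.5 mol → 7685 g
% yield = 5070 / 7685 × 100 = 65.97 %

66.0 %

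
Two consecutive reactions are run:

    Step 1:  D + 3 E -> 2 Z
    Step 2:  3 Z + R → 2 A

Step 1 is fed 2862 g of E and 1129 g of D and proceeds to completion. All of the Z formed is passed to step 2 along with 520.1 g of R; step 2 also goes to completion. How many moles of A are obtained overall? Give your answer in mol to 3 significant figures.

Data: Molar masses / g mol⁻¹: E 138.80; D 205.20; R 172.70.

6.02 mol

Step 1:
n(E) = 2862 / 138.80 = 20.62 mol
n(D) = 1129 / 205.20 = 5.502 mol
n/ν → E: 6.873, D: 5.502; D is limiting.
n(Z) produced = (2/1) × 5.502 = 11.00 mol
Step 2:
n(Z) available = 11.00 mol
n(R) = 520.1 / 172.70 = 3.012 mol
n/ν → Z: 3.667, R: 3.012; R is limiting.
n(A) = (2/1) × 3.012 = 6.024 mol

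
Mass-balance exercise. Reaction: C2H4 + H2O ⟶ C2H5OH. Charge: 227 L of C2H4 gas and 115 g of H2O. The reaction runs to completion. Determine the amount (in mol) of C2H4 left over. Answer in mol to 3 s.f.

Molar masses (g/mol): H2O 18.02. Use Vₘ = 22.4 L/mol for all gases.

3.75 mol

n(C2H4) = 227.0 / 22.4 = 10.13 mol
n(H2O) = 115.0 / 18.02 = 6.382 mol
n/ν → C2H4: 10.13, H2O: 6.382; H2O is limiting.
C2H4 consumed = (1/1) × 6.382 = 6.382 mol
C2H4 remaining = 10.13 − 6.382 = 3.748 mol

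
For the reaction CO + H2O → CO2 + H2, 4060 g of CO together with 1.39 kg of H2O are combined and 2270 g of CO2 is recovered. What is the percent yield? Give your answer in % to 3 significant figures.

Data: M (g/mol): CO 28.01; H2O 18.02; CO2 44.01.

n(CO) = 4060 / 28.01 = 144.9 mol
n(H2O) = 1.390×1000 / 18.02 = 77.14 mol
n/ν → CO: 144.9, H2O: 77.14; H2O is limiting.
theoretical n(CO2) = (1/1) × 77.14 = 77.14 mol → 3395 g
% yield = 2270 / 3395 × 100 = 66.86 %

66.9 %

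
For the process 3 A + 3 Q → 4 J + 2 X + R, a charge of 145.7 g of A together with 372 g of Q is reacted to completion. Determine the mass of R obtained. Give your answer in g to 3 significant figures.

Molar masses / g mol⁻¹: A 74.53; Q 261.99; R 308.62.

n(A) = 145.7 / 74.53 = 1.955 mol
n(Q) = 372.0 / 261.99 = 1.420 mol
n/ν → A: 0.6517, Q: 0.4733; Q is limiting.
n(R) = (1/3) × 1.420 = 0.4733 mol
mass = 0.4733 × 308.62 = 146.1 g

146 g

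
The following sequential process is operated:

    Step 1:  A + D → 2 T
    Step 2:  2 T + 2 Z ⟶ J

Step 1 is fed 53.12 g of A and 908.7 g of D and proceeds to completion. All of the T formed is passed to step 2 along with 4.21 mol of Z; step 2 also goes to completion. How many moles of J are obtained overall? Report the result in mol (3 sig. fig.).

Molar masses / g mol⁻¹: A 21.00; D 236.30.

2.11 mol

Step 1:
n(A) = 53.12 / 21.00 = 2.530 mol
n(D) = 908.7 / 236.30 = 3.846 mol
n/ν for A = 2.530/1 = 2.530
n/ν for D = 3.846/1 = 3.846
Smallest n/ν is A → limiting reagent.
n(T) produced = (2/1) × 2.530 = 5.060 mol
Step 2:
n(T) available = 5.060 mol
n(Z) = 4.210 mol
n/ν for T = 5.060/2 = 2.530
n/ν for Z = 4.210/2 = 2.105
Smallest n/ν is Z → limiting reagent.
n(J) = (1/2) × 4.210 = 2.105 mol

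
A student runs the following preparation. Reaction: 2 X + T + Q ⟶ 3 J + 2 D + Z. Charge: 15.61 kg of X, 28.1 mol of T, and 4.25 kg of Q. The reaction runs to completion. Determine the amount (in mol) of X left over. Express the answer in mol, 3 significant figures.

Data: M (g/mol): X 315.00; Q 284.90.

n(X) = 15.61×1000 / 315.00 = 49.56 mol
n(T) = 28.10 mol
n(Q) = 4.250×1000 / 284.90 = 14.92 mol
n/ν → X: 24.78, T: 28.10, Q: 14.92; Q is limiting.
X consumed = (2/1) × 14.92 = 29.84 mol
X remaining = 49.56 − 29.84 = 19.72 mol

19.7 mol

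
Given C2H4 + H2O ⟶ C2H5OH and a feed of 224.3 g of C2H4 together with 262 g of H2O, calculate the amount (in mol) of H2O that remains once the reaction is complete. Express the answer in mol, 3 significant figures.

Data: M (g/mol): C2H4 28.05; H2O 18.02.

6.54 mol

n(C2H4) = 224.3 / 28.05 = 7.996 mol
n(H2O) = 262.0 / 18.02 = 14.54 mol
n/ν for C2H4 = 7.996/1 = 7.996
n/ν for H2O = 14.54/1 = 14.54
Smallest n/ν is C2H4 → limiting reagent.
H2O consumed = (1/1) × 7.996 = 7.996 mol
H2O remaining = 14.54 − 7.996 = 6.544 mol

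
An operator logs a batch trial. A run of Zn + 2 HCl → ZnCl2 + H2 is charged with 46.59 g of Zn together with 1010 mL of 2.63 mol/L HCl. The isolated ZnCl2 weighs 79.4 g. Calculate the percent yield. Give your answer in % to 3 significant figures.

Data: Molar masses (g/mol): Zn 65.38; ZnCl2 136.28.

81.8 %

n(Zn) = 46.59 / 65.38 = 0.7126 mol
n(HCl) = 2.63 × 1010/1000 = 2.656 mol
n/ν → Zn: 0.7126, HCl: 1.328; Zn is limiting.
theoretical n(ZnCl2) = (1/1) × 0.7126 = 0.7126 mol → 97.11 g
% yield = 79.4 / 97.11 × 100 = 81.76 %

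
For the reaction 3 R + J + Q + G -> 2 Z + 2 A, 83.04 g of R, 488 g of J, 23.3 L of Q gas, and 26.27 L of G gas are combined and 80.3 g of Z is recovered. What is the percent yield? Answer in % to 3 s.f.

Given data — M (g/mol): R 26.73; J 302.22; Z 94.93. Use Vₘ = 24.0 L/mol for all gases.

n(R) = 83.04 / 26.73 = 3.107 mol
n(J) = 488.0 / 302.22 = 1.615 mol
n(Q) = 23.30 / 24.0 = 0.9708 mol
n(G) = 26.27 / 24.0 = 1.095 mol
n/ν → R: 1.036, J: 1.615, Q: 0.9708, G: 1.095; Q is limiting.
theoretical n(Z) = (2/1) × 0.9708 = 1.942 mol → 184.4 g
% yield = 80.3 / 184.4 × 100 = 43.55 %

43.6 %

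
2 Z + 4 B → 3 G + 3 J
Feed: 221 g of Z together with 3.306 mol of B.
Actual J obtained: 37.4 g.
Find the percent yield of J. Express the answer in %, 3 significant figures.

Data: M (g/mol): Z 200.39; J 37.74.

59.9 %

n(Z) = 221.0 / 200.39 = 1.103 mol
n(B) = 3.306 mol
n/ν for Z = 1.103/2 = 0.5515
n/ν for B = 3.306/4 = 0.8265
Smallest n/ν is Z → limiting reagent.
theoretical n(J) = (3/2) × 1.103 = 1.655 mol → 62.46 g
% yield = 37.4 / 62.46 × 100 = 59.88 %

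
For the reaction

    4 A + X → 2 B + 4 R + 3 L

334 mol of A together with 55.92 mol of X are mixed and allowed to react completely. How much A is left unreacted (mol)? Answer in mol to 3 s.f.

n(A) = 334.0 mol
n(X) = 55.92 mol
n/ν → A: 83.50, X: 55.92; X is limiting.
A consumed = (4/1) × 55.92 = 223.7 mol
A remaining = 334.0 − 223.7 = 110.3 mol

110 mol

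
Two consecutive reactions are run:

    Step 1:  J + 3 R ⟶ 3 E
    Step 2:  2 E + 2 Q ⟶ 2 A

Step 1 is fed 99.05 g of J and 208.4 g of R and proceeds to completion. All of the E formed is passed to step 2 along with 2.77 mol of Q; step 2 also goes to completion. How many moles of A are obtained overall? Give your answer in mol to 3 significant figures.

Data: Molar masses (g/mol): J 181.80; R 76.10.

1.63 mol

Step 1:
n(J) = 99.05 / 181.80 = 0.5448 mol
n(R) = 208.4 / 76.10 = 2.739 mol
n/ν → J: 0.5448, R: 0.9130; J is limiting.
n(E) produced = (3/1) × 0.5448 = 1.634 mol
Step 2:
n(E) available = 1.634 mol
n(Q) = 2.770 mol
n/ν → E: 0.8170, Q: 1.385; E is limiting.
n(A) = (2/2) × 1.634 = 1.634 mol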